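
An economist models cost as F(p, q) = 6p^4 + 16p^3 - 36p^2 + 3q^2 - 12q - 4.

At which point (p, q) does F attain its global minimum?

F(p,q) separates as A(p) + B(q) − 4, so its minimum is min A + min B − 4.
A'(p) = 24p(p - 1)(p + 3) vanishes at p ∈ {-3, 0, 1}; B'(q) = 6q - 12 vanishes at q ∈ {2}.
Local minima of A (where A''>0): A(-3)=-270, A(1)=-14. Local minima of B: B(2)=-12.
So the global minimum of F is A(-3) + B(2) − 4 = -270 − 12 − 4 = -286, attained at (-3, 2).

(-3, 2)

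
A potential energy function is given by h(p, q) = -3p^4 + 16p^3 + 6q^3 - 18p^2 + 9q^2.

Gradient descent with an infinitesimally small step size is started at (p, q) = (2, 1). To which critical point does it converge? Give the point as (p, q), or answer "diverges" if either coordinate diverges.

h is separable, so gradient descent decouples: p follows -∂h/∂p, q follows -∂h/∂q.
∂h/∂p = -12p(p - 3)(p - 1); at p=2 this is 24, so p decreases.
∂h/∂q = 18q(q + 1); at q=1 this is 36, so q decreases.
p converges to its nearest critical value 1 (a local min of the p-part); q converges to 0. The iterate converges to (1, 0).

(1, 0)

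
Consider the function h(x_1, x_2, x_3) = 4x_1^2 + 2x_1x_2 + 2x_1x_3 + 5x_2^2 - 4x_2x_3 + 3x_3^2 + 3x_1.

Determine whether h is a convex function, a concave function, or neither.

convex

h is quadratic, so its Hessian is the constant matrix H = [[8, 2, 2], [2, 10, -4], [2, -4, 6]].
Leading principal minors: 8, 76, 256.
All positive ⇒ H ≻ 0 ⇒ convex.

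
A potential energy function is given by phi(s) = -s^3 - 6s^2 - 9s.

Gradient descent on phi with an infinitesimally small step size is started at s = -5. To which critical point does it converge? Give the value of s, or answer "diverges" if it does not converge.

-3

phi'(s) = -3(s + 1)(s + 3), so phi'(-5) = -24.
Gradient descent moves in the -phi' direction, i.e. s is increasing.
The nearest critical point in that direction is s = -3, where phi'' = 6 > 0 (a local minimum). The iterate converges there.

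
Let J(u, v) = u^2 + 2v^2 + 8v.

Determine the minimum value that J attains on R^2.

J(u,v) separates as P(u) + Q(v), so its minimum is min P + min Q.
P'(u) = 2u vanishes at u ∈ {0}; Q'(v) = 4v + 8 vanishes at v ∈ {-2}.
Local minima of P (where P''>0): P(0)=0. Local minima of Q: Q(-2)=-8.
So the global minimum of J is P(0) + Q(-2) = 0 − 8 = -8, attained at (0, -2).

-8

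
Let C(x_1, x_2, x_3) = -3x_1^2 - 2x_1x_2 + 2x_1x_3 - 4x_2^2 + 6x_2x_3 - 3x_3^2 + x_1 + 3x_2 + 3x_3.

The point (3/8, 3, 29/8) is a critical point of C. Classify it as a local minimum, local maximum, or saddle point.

The Hessian is constant: H = [[-6, -2, 2], [-2, -8, 6], [2, 6, -6]].
Leading principal minors: Δ₁ = -6, Δ₂ = 44, Δ₃ = -64.
The minors alternate sign starting negative (−, +, −), so H is negative definite: a local maximum.

local maximum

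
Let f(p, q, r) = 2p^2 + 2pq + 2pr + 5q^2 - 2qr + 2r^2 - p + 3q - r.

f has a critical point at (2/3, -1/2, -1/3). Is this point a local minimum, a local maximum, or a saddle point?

The Hessian is constant: H = [[4, 2, 2], [2, 10, -2], [2, -2, 4]].
Leading principal minors: Δ₁ = 4, Δ₂ = 36, Δ₃ = 72.
All leading minors are positive, so H is positive definite: a local minimum.

local minimum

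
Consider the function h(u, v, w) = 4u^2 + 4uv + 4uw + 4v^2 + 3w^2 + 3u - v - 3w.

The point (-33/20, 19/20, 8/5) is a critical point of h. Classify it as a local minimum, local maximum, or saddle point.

The Hessian is constant: H = [[8, 4, 4], [4, 8, 0], [4, 0, 6]].
Leading principal minors: Δ₁ = 8, Δ₂ = 48, Δ₃ = 160.
All leading minors are positive, so H is positive definite: a local minimum.

local minimum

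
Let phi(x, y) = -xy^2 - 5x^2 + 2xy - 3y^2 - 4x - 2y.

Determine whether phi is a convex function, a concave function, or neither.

neither

The term -xy^2 is cubic, so the Hessian is not constant.
∂²phi/∂y² = -2x - 6, which takes both signs as x varies (negative for sufficiently large x). A diagonal entry of the Hessian changing sign means the Hessian is neither positive- nor negative-semidefinite on all of R^2.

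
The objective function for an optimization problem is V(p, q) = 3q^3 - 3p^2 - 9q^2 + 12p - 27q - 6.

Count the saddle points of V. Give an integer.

V separates as a function of p plus a function of q, so ∇V=0 decouples.
∂V/∂p = -6(p - 2) = 0 at p ∈ {2}; ∂V/∂q = 9(q - 3)(q + 1) = 0 at q ∈ {-1, 3}.
The Hessian is diagonal: diag(V_pp, V_qq). Second derivatives: V_pp(2)=-6; V_qq(-1)=-36, V_qq(3)=36.
Saddle points occur where the two diagonal entries have opposite signs: (2, 3). Count: 1.

1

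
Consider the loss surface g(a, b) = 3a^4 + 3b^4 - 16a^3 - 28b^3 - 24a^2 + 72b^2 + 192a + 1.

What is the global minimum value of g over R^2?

g(a,b) separates as P(a) + Q(b) + 1, so its minimum is min P + min Q + 1.
P'(a) = 12(a - 4)(a - 2)(a + 2) vanishes at a ∈ {-2, 2, 4}; Q'(b) = 12b(b - 4)(b - 3) vanishes at b ∈ {0, 3, 4}.
Local minima of P (where P''>0): P(-2)=-304, P(4)=128. Local minima of Q: Q(0)=0, Q(4)=128.
So the global minimum of g is P(-2) + Q(0) + 1 = -304 + 0 + 1 = -303, attained at (-2, 0).

-303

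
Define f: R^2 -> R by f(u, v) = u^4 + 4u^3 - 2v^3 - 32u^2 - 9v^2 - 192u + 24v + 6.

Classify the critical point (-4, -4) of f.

The mixed partial ∂²f/∂u∂v is 0, so the Hessian at any point is diag(f_uu, f_vv) = diag(4(3u^2 + 6u - 16), -6(2v + 3)).
At (-4, -4): H = diag(32, 30).
Both eigenvalues are positive, so H is positive definite: a local minimum.

local minimum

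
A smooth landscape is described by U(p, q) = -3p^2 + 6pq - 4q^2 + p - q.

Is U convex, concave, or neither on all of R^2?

concave

U is quadratic, so its Hessian is the constant matrix H = [[-6, 6], [6, -8]].
det(H) = 12, tr(H) = -14.
det(H) > 0 and tr(H) < 0, so H is negative definite everywhere: concave.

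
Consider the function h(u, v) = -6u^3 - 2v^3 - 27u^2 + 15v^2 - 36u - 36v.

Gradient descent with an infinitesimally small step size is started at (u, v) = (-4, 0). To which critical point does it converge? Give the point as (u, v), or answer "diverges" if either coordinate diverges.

h is separable, so gradient descent decouples: u follows -∂h/∂u, v follows -∂h/∂v.
∂h/∂u = -18(u + 1)(u + 2); at u=-4 this is -108, so u increases.
∂h/∂v = -6(v - 3)(v - 2); at v=0 this is -36, so v increases.
u converges to its nearest critical value -2 (a local min of the u-part); v converges to 2. The iterate converges to (-2, 2).

(-2, 2)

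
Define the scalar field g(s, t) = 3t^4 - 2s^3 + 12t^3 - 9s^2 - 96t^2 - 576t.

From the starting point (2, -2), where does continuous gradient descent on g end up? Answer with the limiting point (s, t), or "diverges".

diverges

g is separable, so gradient descent decouples: s follows -∂g/∂s, t follows -∂g/∂t.
∂g/∂s = -6s(s + 3); at s=2 this is -60, so s increases.
∂g/∂t = 12(t - 4)(t + 3)(t + 4); at t=-2 this is -144, so t increases.
The s-coordinate has no critical point in that direction and runs off to infinity.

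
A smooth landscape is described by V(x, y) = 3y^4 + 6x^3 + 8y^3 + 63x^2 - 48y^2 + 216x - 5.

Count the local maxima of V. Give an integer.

V separates as a function of x plus a function of y, so ∇V=0 decouples.
∂V/∂x = 18(x + 3)(x + 4) = 0 at x ∈ {-4, -3}; ∂V/∂y = 12y(y - 2)(y + 4) = 0 at y ∈ {-4, 0, 2}.
The Hessian is diagonal: diag(V_xx, V_yy). Second derivatives: V_xx(-4)=-18, V_xx(-3)=18; V_yy(-4)=288, V_yy(0)=-96, V_yy(2)=144.
Local maxima occur where both diagonal entries negative: (-4, 0). Count: 1.

1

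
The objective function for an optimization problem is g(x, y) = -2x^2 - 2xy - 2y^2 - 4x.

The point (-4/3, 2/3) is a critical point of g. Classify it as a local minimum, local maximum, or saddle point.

The Hessian of g is constant: H = [[-4, -2], [-2, -4]].
det(H) = (-4)·(-4) − (-2)² = 12.
det(H) > 0 and tr(H) = -8 < 0, so H is negative definite and the point is a local maximum.

local maximum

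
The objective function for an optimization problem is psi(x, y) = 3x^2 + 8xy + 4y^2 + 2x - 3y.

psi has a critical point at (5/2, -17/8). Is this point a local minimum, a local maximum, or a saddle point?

The Hessian of psi is constant: H = [[6, 8], [8, 8]].
det(H) = 6·8 − 8² = -16.
Since det(H) < 0, H is indefinite and the critical point is a saddle point.

saddle point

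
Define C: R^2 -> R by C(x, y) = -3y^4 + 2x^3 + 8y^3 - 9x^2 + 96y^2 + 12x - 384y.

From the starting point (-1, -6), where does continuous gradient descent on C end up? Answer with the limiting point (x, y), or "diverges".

diverges

C is separable, so gradient descent decouples: x follows -∂C/∂x, y follows -∂C/∂y.
∂C/∂x = 6(x - 2)(x - 1); at x=-1 this is 36, so x decreases.
∂C/∂y = -12(y - 4)(y - 2)(y + 4); at y=-6 this is 1920, so y decreases.
The x-coordinate has no critical point in that direction and runs off to infinity.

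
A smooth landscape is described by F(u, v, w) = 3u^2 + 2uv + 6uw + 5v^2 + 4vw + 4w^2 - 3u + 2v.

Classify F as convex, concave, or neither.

F is quadratic, so its Hessian is the constant matrix H = [[6, 2, 6], [2, 10, 4], [6, 4, 8]].
Leading principal minors: 6, 56, 88.
All positive ⇒ H ≻ 0 ⇒ convex.

convex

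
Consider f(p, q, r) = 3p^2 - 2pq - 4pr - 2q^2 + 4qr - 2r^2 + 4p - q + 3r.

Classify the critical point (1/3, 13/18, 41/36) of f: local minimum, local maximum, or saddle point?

saddle point

The Hessian is constant: H = [[6, -2, -4], [-2, -4, 4], [-4, 4, -4]].
Leading principal minors: Δ₁ = 6, Δ₂ = -28, Δ₃ = 144.
The minors fit neither the all-positive nor the alternating-sign pattern, so H is indefinite: a saddle point.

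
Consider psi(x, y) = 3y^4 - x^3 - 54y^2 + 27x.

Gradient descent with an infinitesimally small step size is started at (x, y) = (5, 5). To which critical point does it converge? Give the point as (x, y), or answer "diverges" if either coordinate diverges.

diverges

psi is separable, so gradient descent decouples: x follows -∂psi/∂x, y follows -∂psi/∂y.
∂psi/∂x = -3(x - 3)(x + 3); at x=5 this is -48, so x increases.
∂psi/∂y = 12y(y - 3)(y + 3); at y=5 this is 960, so y decreases.
The x-coordinate has no critical point in that direction and runs off to infinity.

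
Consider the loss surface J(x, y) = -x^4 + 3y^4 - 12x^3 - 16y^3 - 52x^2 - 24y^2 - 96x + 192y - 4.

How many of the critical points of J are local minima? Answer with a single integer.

2

J separates as a function of x plus a function of y, so ∇J=0 decouples.
∂J/∂x = -4(x + 2)(x + 3)(x + 4) = 0 at x ∈ {-4, -3, -2}; ∂J/∂y = 12(y - 4)(y - 2)(y + 2) = 0 at y ∈ {-2, 2, 4}.
The Hessian is diagonal: diag(J_xx, J_yy). Second derivatives: J_xx(-4)=-8, J_xx(-3)=4, J_xx(-2)=-8; J_yy(-2)=288, J_yy(2)=-96, J_yy(4)=144.
Local minima occur where both diagonal entries positive: (-3, -2), (-3, 4). Count: 2.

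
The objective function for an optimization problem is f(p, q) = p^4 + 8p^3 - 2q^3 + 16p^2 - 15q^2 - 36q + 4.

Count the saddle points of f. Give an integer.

3

f separates as a function of p plus a function of q, so ∇f=0 decouples.
∂f/∂p = 4p(p + 2)(p + 4) = 0 at p ∈ {-4, -2, 0}; ∂f/∂q = -6(q + 2)(q + 3) = 0 at q ∈ {-3, -2}.
The Hessian is diagonal: diag(f_pp, f_qq). Second derivatives: f_pp(-4)=32, f_pp(-2)=-16, f_pp(0)=32; f_qq(-3)=6, f_qq(-2)=-6.
Saddle points occur where the two diagonal entries have opposite signs: (-4, -2), (-2, -3), (0, -2). Count: 3.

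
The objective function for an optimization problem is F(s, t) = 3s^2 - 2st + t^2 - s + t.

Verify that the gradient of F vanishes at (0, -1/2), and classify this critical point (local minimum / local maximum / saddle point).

∇F = (6s - 2t - 1, -2s + 2t + 1); substituting (0, -1/2) gives ∇F = (0, 0), so (0, -1/2) is indeed a critical point.
The Hessian of F is constant: H = [[6, -2], [-2, 2]].
det(H) = 6·2 − (-2)² = 8.
det(H) > 0 and tr(H) = 8 > 0, so H is positive definite and the point is a local minimum.

local minimum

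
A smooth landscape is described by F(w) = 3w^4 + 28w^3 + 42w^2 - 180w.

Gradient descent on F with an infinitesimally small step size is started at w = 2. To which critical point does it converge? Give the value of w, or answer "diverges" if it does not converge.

F'(w) = 12(w - 1)(w + 3)(w + 5), so F'(2) = 420.
Gradient descent moves in the -F' direction, i.e. w is decreasing.
The nearest critical point in that direction is w = 1, where F'' = 288 > 0 (a local minimum). The iterate converges there.

1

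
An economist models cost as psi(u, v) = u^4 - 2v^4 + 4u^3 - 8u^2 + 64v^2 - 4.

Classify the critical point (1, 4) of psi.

The mixed partial ∂²psi/∂u∂v is 0, so the Hessian at any point is diag(psi_uu, psi_vv) = diag(4(3u^2 + 6u - 4), 8(-3v^2 + 16)).
At (1, 4): H = diag(20, -256).
The eigenvalues have opposite signs, so H is indefinite: a saddle point.

saddle point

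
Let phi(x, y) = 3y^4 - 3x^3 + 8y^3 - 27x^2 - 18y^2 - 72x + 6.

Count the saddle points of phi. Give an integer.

phi separates as a function of x plus a function of y, so ∇phi=0 decouples.
∂phi/∂x = -9(x + 2)(x + 4) = 0 at x ∈ {-4, -2}; ∂phi/∂y = 12y(y - 1)(y + 3) = 0 at y ∈ {-3, 0, 1}.
The Hessian is diagonal: diag(phi_xx, phi_yy). Second derivatives: phi_xx(-4)=18, phi_xx(-2)=-18; phi_yy(-3)=144, phi_yy(0)=-36, phi_yy(1)=48.
Saddle points occur where the two diagonal entries have opposite signs: (-4, 0), (-2, -3), (-2, 1). Count: 3.

3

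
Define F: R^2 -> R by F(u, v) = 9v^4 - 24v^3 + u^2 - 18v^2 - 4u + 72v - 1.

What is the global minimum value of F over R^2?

-62

F(u,v) separates as P(u) + Q(v) − 1, so its minimum is min P + min Q − 1.
P'(u) = 2u - 4 vanishes at u ∈ {2}; Q'(v) = 36(v - 2)(v - 1)(v + 1) vanishes at v ∈ {-1, 1, 2}.
Local minima of P (where P''>0): P(2)=-4. Local minima of Q: Q(-1)=-57, Q(2)=24.
So the global minimum of F is P(2) + Q(-1) − 1 = -4 − 57 − 1 = -62, attained at (2, -1).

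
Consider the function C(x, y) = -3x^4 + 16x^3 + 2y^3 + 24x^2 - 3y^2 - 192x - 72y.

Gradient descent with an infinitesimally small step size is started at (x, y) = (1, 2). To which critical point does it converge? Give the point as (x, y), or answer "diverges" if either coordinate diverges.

(2, 4)

C is separable, so gradient descent decouples: x follows -∂C/∂x, y follows -∂C/∂y.
∂C/∂x = -12(x - 4)(x - 2)(x + 2); at x=1 this is -108, so x increases.
∂C/∂y = 6(y - 4)(y + 3); at y=2 this is -60, so y increases.
x converges to its nearest critical value 2 (a local min of the x-part); y converges to 4. The iterate converges to (2, 4).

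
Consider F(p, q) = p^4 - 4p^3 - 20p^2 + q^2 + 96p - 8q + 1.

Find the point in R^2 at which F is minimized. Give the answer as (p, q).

(-3, 4)

F(p,q) separates as A(p) + B(q) + 1, so its minimum is min A + min B + 1.
A'(p) = 4(p - 4)(p - 2)(p + 3) vanishes at p ∈ {-3, 2, 4}; B'(q) = 2q - 8 vanishes at q ∈ {4}.
Local minima of A (where A''>0): A(-3)=-279, A(4)=64. Local minima of B: B(4)=-16.
So the global minimum of F is A(-3) + B(4) + 1 = -279 − 16 + 1 = -294, attained at (-3, 4).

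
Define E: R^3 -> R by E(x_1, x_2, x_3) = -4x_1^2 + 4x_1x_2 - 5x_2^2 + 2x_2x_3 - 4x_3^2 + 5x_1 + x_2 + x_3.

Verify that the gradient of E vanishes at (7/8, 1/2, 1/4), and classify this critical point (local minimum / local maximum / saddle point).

local maximum

∇E = (-8x_1 + 4x_2 + 5, 4x_1 - 10x_2 + 2x_3 + 1, 2x_2 - 8x_3 + 1); substituting (7/8, 1/2, 1/4) gives ∇E = (0, 0, 0), so (7/8, 1/2, 1/4) is indeed a critical point.
The Hessian is constant: H = [[-8, 4, 0], [4, -10, 2], [0, 2, -8]].
Leading principal minors: Δ₁ = -8, Δ₂ = 64, Δ₃ = -480.
The minors alternate sign starting negative (−, +, −), so H is negative definite: a local maximum.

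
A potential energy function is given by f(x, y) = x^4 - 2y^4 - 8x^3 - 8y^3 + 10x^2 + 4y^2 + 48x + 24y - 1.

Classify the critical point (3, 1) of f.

The mixed partial ∂²f/∂x∂y is 0, so the Hessian at any point is diag(f_xx, f_yy) = diag(4(3x^2 - 12x + 5), 8(-3y^2 - 6y + 1)).
At (3, 1): H = diag(-16, -64).
Both eigenvalues are negative, so H is negative definite: a local maximum.

local maximum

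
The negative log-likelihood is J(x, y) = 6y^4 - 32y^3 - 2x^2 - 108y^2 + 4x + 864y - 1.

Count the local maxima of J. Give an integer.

J separates as a function of x plus a function of y, so ∇J=0 decouples.
∂J/∂x = -4(x - 1) = 0 at x ∈ {1}; ∂J/∂y = 24(y - 4)(y - 3)(y + 3) = 0 at y ∈ {-3, 3, 4}.
The Hessian is diagonal: diag(J_xx, J_yy). Second derivatives: J_xx(1)=-4; J_yy(-3)=1008, J_yy(3)=-144, J_yy(4)=168.
Local maxima occur where both diagonal entries negative: (1, 3). Count: 1.

1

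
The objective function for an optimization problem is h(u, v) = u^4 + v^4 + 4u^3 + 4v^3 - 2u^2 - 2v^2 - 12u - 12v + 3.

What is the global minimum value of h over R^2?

h(u,v) separates as P(u) + Q(v) + 3, so its minimum is min P + min Q + 3.
P'(u) = 4(u - 1)(u + 1)(u + 3) vanishes at u ∈ {-3, -1, 1}; Q'(v) = 4(v - 1)(v + 1)(v + 3) vanishes at v ∈ {-3, -1, 1}.
Local minima of P (where P''>0): P(-3)=-9, P(1)=-9. Local minima of Q: Q(-3)=-9, Q(1)=-9.
So the global minimum of h is P(-3) + Q(-3) + 3 = -9 − 9 + 3 = -15, attained at (-3, -3).

-15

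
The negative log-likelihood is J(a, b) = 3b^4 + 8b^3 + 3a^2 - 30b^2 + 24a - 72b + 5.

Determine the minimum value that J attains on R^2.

-195

J(a,b) separates as P(a) + Q(b) + 5, so its minimum is min P + min Q + 5.
P'(a) = 6a + 24 vanishes at a ∈ {-4}; Q'(b) = 12(b - 2)(b + 1)(b + 3) vanishes at b ∈ {-3, -1, 2}.
Local minima of P (where P''>0): P(-4)=-48. Local minima of Q: Q(-3)=-27, Q(2)=-152.
So the global minimum of J is P(-4) + Q(2) + 5 = -48 − 152 + 5 = -195, attained at (-4, 2).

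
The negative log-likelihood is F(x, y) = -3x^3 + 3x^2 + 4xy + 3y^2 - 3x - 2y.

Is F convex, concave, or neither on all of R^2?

The term -3x^3 is cubic, so the Hessian is not constant.
∂²F/∂x² = -18x + 6, which takes both signs as x varies (negative for sufficiently large x). A diagonal entry of the Hessian changing sign means the Hessian is neither positive- nor negative-semidefinite on all of R^2.

neither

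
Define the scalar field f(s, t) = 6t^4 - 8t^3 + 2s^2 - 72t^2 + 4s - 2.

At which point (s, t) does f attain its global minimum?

f(s,t) separates as P(s) + Q(t) − 2, so its minimum is min P + min Q − 2.
P'(s) = 4s + 4 vanishes at s ∈ {-1}; Q'(t) = 24t(t - 3)(t + 2) vanishes at t ∈ {-2, 0, 3}.
Local minima of P (where P''>0): P(-1)=-2. Local minima of Q: Q(-2)=-128, Q(3)=-378.
So the global minimum of f is P(-1) + Q(3) − 2 = -2 − 378 − 2 = -382, attained at (-1, 3).

(-1, 3)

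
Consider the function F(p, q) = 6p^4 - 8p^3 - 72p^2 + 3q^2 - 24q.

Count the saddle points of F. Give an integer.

1

F separates as a function of p plus a function of q, so ∇F=0 decouples.
∂F/∂p = 24p(p - 3)(p + 2) = 0 at p ∈ {-2, 0, 3}; ∂F/∂q = 6(q - 4) = 0 at q ∈ {4}.
The Hessian is diagonal: diag(F_pp, F_qq). Second derivatives: F_pp(-2)=240, F_pp(0)=-144, F_pp(3)=360; F_qq(4)=6.
Saddle points occur where the two diagonal entries have opposite signs: (0, 4). Count: 1.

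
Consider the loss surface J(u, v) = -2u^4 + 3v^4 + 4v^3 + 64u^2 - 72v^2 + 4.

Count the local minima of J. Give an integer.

J separates as a function of u plus a function of v, so ∇J=0 decouples.
∂J/∂u = -8u(u - 4)(u + 4) = 0 at u ∈ {-4, 0, 4}; ∂J/∂v = 12v(v - 3)(v + 4) = 0 at v ∈ {-4, 0, 3}.
The Hessian is diagonal: diag(J_uu, J_vv). Second derivatives: J_uu(-4)=-256, J_uu(0)=128, J_uu(4)=-256; J_vv(-4)=336, J_vv(0)=-144, J_vv(3)=252.
Local minima occur where both diagonal entries positive: (0, -4), (0, 3). Count: 2.

2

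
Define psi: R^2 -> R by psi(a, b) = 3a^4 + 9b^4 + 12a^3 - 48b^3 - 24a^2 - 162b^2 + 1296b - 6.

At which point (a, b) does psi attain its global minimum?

(-4, -3)

psi(a,b) separates as P(a) + Q(b) − 6, so its minimum is min P + min Q − 6.
P'(a) = 12a(a - 1)(a + 4) vanishes at a ∈ {-4, 0, 1}; Q'(b) = 36(b - 4)(b - 3)(b + 3) vanishes at b ∈ {-3, 3, 4}.
Local minima of P (where P''>0): P(-4)=-384, P(1)=-9. Local minima of Q: Q(-3)=-3321, Q(4)=1824.
So the global minimum of psi is P(-4) + Q(-3) − 6 = -384 − 3321 − 6 = -3711, attained at (-4, -3).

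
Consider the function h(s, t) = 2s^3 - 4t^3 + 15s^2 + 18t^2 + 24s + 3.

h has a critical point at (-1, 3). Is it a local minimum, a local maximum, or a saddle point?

saddle point

The mixed partial ∂²h/∂s∂t is 0, so the Hessian at any point is diag(h_ss, h_tt) = diag(6(2s + 5), 12(-2t + 3)).
At (-1, 3): H = diag(18, -36).
The eigenvalues have opposite signs, so H is indefinite: a saddle point.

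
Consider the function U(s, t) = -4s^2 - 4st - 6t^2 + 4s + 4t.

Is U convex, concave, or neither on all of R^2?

concave

U is quadratic, so its Hessian is the constant matrix H = [[-8, -4], [-4, -12]].
det(H) = 80, tr(H) = -20.
det(H) > 0 and tr(H) < 0, so H is negative definite everywhere: concave.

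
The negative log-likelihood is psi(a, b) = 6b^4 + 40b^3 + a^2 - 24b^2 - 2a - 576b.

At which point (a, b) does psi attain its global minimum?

(1, 2)

psi(a,b) separates as P(a) + Q(b), so its minimum is min P + min Q.
P'(a) = 2a - 2 vanishes at a ∈ {1}; Q'(b) = 24(b - 2)(b + 3)(b + 4) vanishes at b ∈ {-4, -3, 2}.
Local minima of P (where P''>0): P(1)=-1. Local minima of Q: Q(-4)=896, Q(2)=-832.
So the global minimum of psi is P(1) + Q(2) = -1 − 832 = -833, attained at (1, 2).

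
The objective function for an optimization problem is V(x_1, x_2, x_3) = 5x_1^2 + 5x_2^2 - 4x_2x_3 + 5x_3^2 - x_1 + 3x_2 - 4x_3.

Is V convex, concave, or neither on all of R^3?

convex

V is quadratic, so its Hessian is the constant matrix H = [[10, 0, 0], [0, 10, -4], [0, -4, 10]].
Leading principal minors: 10, 100, 840.
All positive ⇒ H ≻ 0 ⇒ convex.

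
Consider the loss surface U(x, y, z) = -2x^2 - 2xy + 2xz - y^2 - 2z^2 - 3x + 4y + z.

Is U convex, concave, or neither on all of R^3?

U is quadratic, so its Hessian is the constant matrix H = [[-4, -2, 2], [-2, -2, 0], [2, 0, -4]].
Leading principal minors: -4, 4, -8.
Signs alternate −, +, − ⇒ H ≺ 0 ⇒ concave.

concave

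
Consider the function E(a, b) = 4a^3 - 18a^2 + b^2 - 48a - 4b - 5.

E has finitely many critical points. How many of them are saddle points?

1

E separates as a function of a plus a function of b, so ∇E=0 decouples.
∂E/∂a = 12(a - 4)(a + 1) = 0 at a ∈ {-1, 4}; ∂E/∂b = 2(b - 2) = 0 at b ∈ {2}.
The Hessian is diagonal: diag(E_aa, E_bb). Second derivatives: E_aa(-1)=-60, E_aa(4)=60; E_bb(2)=2.
Saddle points occur where the two diagonal entries have opposite signs: (-1, 2). Count: 1.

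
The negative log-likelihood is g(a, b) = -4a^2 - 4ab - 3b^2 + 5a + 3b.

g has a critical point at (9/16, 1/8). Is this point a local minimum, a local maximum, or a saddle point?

The Hessian of g is constant: H = [[-8, -4], [-4, -6]].
det(H) = (-8)·(-6) − (-4)² = 32.
det(H) > 0 and tr(H) = -14 < 0, so H is negative definite and the point is a local maximum.

local maximum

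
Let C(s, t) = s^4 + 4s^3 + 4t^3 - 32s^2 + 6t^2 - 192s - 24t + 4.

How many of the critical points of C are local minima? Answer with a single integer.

C separates as a function of s plus a function of t, so ∇C=0 decouples.
∂C/∂s = 4(s - 4)(s + 3)(s + 4) = 0 at s ∈ {-4, -3, 4}; ∂C/∂t = 12(t - 1)(t + 2) = 0 at t ∈ {-2, 1}.
The Hessian is diagonal: diag(C_ss, C_tt). Second derivatives: C_ss(-4)=32, C_ss(-3)=-28, C_ss(4)=224; C_tt(-2)=-36, C_tt(1)=36.
Local minima occur where both diagonal entries positive: (-4, 1), (4, 1). Count: 2.

2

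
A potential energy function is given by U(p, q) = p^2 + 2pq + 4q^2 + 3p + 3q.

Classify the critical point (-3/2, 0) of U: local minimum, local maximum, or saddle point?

local minimum

The Hessian of U is constant: H = [[2, 2], [2, 8]].
det(H) = 2·8 − 2² = 12.
det(H) > 0 and tr(H) = 10 > 0, so H is positive definite and the point is a local minimum.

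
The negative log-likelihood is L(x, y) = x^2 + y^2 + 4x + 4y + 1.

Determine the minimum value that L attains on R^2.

L(x,y) separates as P(x) + Q(y) + 1, so its minimum is min P + min Q + 1.
P'(x) = 2x + 4 vanishes at x ∈ {-2}; Q'(y) = 2y + 4 vanishes at y ∈ {-2}.
Local minima of P (where P''>0): P(-2)=-4. Local minima of Q: Q(-2)=-4.
So the global minimum of L is P(-2) + Q(-2) + 1 = -4 − 4 + 1 = -7, attained at (-2, -2).

-7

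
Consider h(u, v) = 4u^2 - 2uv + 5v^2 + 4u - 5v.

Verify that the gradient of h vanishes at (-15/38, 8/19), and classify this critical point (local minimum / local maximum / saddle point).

local minimum

∇h = (8u - 2v + 4, -2u + 10v - 5); substituting (-15/38, 8/19) gives ∇h = (0, 0), so (-15/38, 8/19) is indeed a critical point.
The Hessian of h is constant: H = [[8, -2], [-2, 10]].
det(H) = 8·10 − (-2)² = 76.
det(H) > 0 and tr(H) = 18 > 0, so H is positive definite and the point is a local minimum.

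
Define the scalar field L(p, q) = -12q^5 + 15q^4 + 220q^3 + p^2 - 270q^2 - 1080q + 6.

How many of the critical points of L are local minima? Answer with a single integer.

L separates as a function of p plus a function of q, so ∇L=0 decouples.
∂L/∂p = 2p = 0 at p ∈ {0}; ∂L/∂q = -60(q - 3)(q - 2)(q + 1)(q + 3) = 0 at q ∈ {-3, -1, 2, 3}.
The Hessian is diagonal: diag(L_pp, L_qq). Second derivatives: L_pp(0)=2; L_qq(-3)=3600, L_qq(-1)=-1440, L_qq(2)=900, L_qq(3)=-1440.
Local minima occur where both diagonal entries positive: (0, -3), (0, 2). Count: 2.

2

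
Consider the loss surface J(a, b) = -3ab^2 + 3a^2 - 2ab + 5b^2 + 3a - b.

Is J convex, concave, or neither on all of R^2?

neither

The term -3ab^2 is cubic, so the Hessian is not constant.
∂²J/∂b² = -6a + 10, which takes both signs as a varies (negative for sufficiently large a). A diagonal entry of the Hessian changing sign means the Hessian is neither positive- nor negative-semidefinite on all of R^2.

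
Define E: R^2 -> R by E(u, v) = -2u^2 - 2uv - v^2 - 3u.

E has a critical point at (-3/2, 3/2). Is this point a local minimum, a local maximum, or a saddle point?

local maximum

The Hessian of E is constant: H = [[-4, -2], [-2, -2]].
det(H) = (-4)·(-2) − (-2)² = 4.
det(H) > 0 and tr(H) = -6 < 0, so H is negative definite and the point is a local maximum.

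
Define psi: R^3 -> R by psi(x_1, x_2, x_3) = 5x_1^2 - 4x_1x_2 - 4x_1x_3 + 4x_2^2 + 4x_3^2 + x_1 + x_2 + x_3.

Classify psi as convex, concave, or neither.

psi is quadratic, so its Hessian is the constant matrix H = [[10, -4, -4], [-4, 8, 0], [-4, 0, 8]].
Leading principal minors: 10, 64, 384.
All positive ⇒ H ≻ 0 ⇒ convex.

convex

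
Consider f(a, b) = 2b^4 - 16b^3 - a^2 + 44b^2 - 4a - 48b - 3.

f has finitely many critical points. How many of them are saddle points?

2

f separates as a function of a plus a function of b, so ∇f=0 decouples.
∂f/∂a = -2(a + 2) = 0 at a ∈ {-2}; ∂f/∂b = 8(b - 3)(b - 2)(b - 1) = 0 at b ∈ {1, 2, 3}.
The Hessian is diagonal: diag(f_aa, f_bb). Second derivatives: f_aa(-2)=-2; f_bb(1)=16, f_bb(2)=-8, f_bb(3)=16.
Saddle points occur where the two diagonal entries have opposite signs: (-2, 1), (-2, 3). Count: 2.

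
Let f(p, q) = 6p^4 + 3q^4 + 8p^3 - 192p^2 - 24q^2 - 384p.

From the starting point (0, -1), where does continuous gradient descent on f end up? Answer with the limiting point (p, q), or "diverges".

f is separable, so gradient descent decouples: p follows -∂f/∂p, q follows -∂f/∂q.
∂f/∂p = 24(p - 4)(p + 1)(p + 4); at p=0 this is -384, so p increases.
∂f/∂q = 12q(q - 2)(q + 2); at q=-1 this is 36, so q decreases.
p converges to its nearest critical value 4 (a local min of the p-part); q converges to -2. The iterate converges to (4, -2).

(4, -2)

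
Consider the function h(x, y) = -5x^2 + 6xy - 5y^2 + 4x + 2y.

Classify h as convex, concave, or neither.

h is quadratic, so its Hessian is the constant matrix H = [[-10, 6], [6, -10]].
det(H) = 64, tr(H) = -20.
det(H) > 0 and tr(H) < 0, so H is negative definite everywhere: concave.

concave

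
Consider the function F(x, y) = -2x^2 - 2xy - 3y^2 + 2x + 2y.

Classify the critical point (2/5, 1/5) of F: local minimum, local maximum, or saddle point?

The Hessian of F is constant: H = [[-4, -2], [-2, -6]].
det(H) = (-4)·(-6) − (-2)² = 20.
det(H) > 0 and tr(H) = -10 < 0, so H is negative definite and the point is a local maximum.

local maximum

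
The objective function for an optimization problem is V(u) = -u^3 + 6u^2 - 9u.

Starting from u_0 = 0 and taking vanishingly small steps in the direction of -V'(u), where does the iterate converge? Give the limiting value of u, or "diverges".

1

V'(u) = -3(u - 3)(u - 1), so V'(0) = -9.
Gradient descent moves in the -V' direction, i.e. u is increasing.
The nearest critical point in that direction is u = 1, where V'' = 6 > 0 (a local minimum). The iterate converges there.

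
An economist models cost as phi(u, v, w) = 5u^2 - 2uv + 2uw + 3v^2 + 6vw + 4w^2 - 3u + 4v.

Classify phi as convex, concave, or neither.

convex

phi is quadratic, so its Hessian is the constant matrix H = [[10, -2, 2], [-2, 6, 6], [2, 6, 8]].
Leading principal minors: 10, 56, 16.
All positive ⇒ H ≻ 0 ⇒ convex.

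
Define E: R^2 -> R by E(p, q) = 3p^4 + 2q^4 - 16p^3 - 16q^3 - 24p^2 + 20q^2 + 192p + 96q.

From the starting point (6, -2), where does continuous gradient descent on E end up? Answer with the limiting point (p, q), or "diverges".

E is separable, so gradient descent decouples: p follows -∂E/∂p, q follows -∂E/∂q.
∂E/∂p = 12(p - 4)(p - 2)(p + 2); at p=6 this is 768, so p decreases.
∂E/∂q = 8(q - 4)(q - 3)(q + 1); at q=-2 this is -240, so q increases.
p converges to its nearest critical value 4 (a local min of the p-part); q converges to -1. The iterate converges to (4, -1).

(4, -1)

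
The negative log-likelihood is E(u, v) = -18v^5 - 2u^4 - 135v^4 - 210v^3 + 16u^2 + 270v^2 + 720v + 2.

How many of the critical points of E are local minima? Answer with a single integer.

E separates as a function of u plus a function of v, so ∇E=0 decouples.
∂E/∂u = -8u(u - 2)(u + 2) = 0 at u ∈ {-2, 0, 2}; ∂E/∂v = -90(v - 1)(v + 1)(v + 2)(v + 4) = 0 at v ∈ {-4, -2, -1, 1}.
The Hessian is diagonal: diag(E_uu, E_vv). Second derivatives: E_uu(-2)=-64, E_uu(0)=32, E_uu(2)=-64; E_vv(-4)=2700, E_vv(-2)=-540, E_vv(-1)=540, E_vv(1)=-2700.
Local minima occur where both diagonal entries positive: (0, -4), (0, -1). Count: 2.

2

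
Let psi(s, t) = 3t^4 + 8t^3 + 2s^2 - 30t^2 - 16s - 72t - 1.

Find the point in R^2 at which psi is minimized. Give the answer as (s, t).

(4, 2)

psi(s,t) separates as P(s) + Q(t) − 1, so its minimum is min P + min Q − 1.
P'(s) = 4s - 16 vanishes at s ∈ {4}; Q'(t) = 12(t - 2)(t + 1)(t + 3) vanishes at t ∈ {-3, -1, 2}.
Local minima of P (where P''>0): P(4)=-32. Local minima of Q: Q(-3)=-27, Q(2)=-152.
So the global minimum of psi is P(4) + Q(2) − 1 = -32 − 152 − 1 = -185, attained at (4, 2).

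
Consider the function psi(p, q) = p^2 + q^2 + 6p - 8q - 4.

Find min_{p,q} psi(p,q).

psi(p,q) separates as A(p) + B(q) − 4, so its minimum is min A + min B − 4.
A'(p) = 2p + 6 vanishes at p ∈ {-3}; B'(q) = 2q - 8 vanishes at q ∈ {4}.
Local minima of A (where A''>0): A(-3)=-9. Local minima of B: B(4)=-16.
So the global minimum of psi is A(-3) + B(4) − 4 = -9 − 16 − 4 = -29, attained at (-3, 4).

-29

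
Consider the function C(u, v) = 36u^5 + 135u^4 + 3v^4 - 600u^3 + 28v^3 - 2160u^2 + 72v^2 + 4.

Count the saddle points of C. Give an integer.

6

C separates as a function of u plus a function of v, so ∇C=0 decouples.
∂C/∂u = 180u(u - 3)(u + 2)(u + 4) = 0 at u ∈ {-4, -2, 0, 3}; ∂C/∂v = 12v(v + 3)(v + 4) = 0 at v ∈ {-4, -3, 0}.
The Hessian is diagonal: diag(C_uu, C_vv). Second derivatives: C_uu(-4)=-10080, C_uu(-2)=3600, C_uu(0)=-4320, C_uu(3)=18900; C_vv(-4)=48, C_vv(-3)=-36, C_vv(0)=144.
Saddle points occur where the two diagonal entries have opposite signs: (-4, -4), (-4, 0), (-2, -3), (0, -4), (0, 0), (3, -3). Count: 6.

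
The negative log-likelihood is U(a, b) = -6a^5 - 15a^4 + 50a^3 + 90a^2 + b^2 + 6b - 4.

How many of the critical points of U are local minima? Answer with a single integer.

U separates as a function of a plus a function of b, so ∇U=0 decouples.
∂U/∂a = -30a(a - 2)(a + 1)(a + 3) = 0 at a ∈ {-3, -1, 0, 2}; ∂U/∂b = 2(b + 3) = 0 at b ∈ {-3}.
The Hessian is diagonal: diag(U_aa, U_bb). Second derivatives: U_aa(-3)=900, U_aa(-1)=-180, U_aa(0)=180, U_aa(2)=-900; U_bb(-3)=2.
Local minima occur where both diagonal entries positive: (-3, -3), (0, -3). Count: 2.

2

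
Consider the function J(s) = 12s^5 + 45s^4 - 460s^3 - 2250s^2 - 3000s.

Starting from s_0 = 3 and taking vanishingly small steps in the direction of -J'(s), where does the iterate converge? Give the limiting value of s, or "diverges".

J'(s) = 60(s - 5)(s + 1)(s + 2)(s + 5), so J'(3) = -19200.
Gradient descent moves in the -J' direction, i.e. s is increasing.
The nearest critical point in that direction is s = 5, where J'' = 25200 > 0 (a local minimum). The iterate converges there.

5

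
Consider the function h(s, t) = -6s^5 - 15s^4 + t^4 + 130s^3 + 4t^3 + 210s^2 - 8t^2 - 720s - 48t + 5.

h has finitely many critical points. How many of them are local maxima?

h separates as a function of s plus a function of t, so ∇h=0 decouples.
∂h/∂s = -30(s - 3)(s - 1)(s + 2)(s + 4) = 0 at s ∈ {-4, -2, 1, 3}; ∂h/∂t = 4(t - 2)(t + 2)(t + 3) = 0 at t ∈ {-3, -2, 2}.
The Hessian is diagonal: diag(h_ss, h_tt). Second derivatives: h_ss(-4)=2100, h_ss(-2)=-900, h_ss(1)=900, h_ss(3)=-2100; h_tt(-3)=20, h_tt(-2)=-16, h_tt(2)=80.
Local maxima occur where both diagonal entries negative: (-2, -2), (3, -2). Count: 2.

2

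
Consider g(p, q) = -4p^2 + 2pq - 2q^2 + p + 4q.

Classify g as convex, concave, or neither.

g is quadratic, so its Hessian is the constant matrix H = [[-8, 2], [2, -4]].
det(H) = 28, tr(H) = -12.
det(H) > 0 and tr(H) < 0, so H is negative definite everywhere: concave.

concave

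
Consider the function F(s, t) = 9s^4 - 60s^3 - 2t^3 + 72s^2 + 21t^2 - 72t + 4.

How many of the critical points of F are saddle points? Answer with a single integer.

F separates as a function of s plus a function of t, so ∇F=0 decouples.
∂F/∂s = 36s(s - 4)(s - 1) = 0 at s ∈ {0, 1, 4}; ∂F/∂t = -6(t - 4)(t - 3) = 0 at t ∈ {3, 4}.
The Hessian is diagonal: diag(F_ss, F_tt). Second derivatives: F_ss(0)=144, F_ss(1)=-108, F_ss(4)=432; F_tt(3)=6, F_tt(4)=-6.
Saddle points occur where the two diagonal entries have opposite signs: (0, 4), (1, 3), (4, 4). Count: 3.

3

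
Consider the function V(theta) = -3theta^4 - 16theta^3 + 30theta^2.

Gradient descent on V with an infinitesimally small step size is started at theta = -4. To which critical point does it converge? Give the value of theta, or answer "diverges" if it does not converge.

V'(theta) = -12theta(theta - 1)(theta + 5), so V'(-4) = -240.
Gradient descent moves in the -V' direction, i.e. theta is increasing.
The nearest critical point in that direction is theta = 0, where V'' = 60 > 0 (a local minimum). The iterate converges there.

0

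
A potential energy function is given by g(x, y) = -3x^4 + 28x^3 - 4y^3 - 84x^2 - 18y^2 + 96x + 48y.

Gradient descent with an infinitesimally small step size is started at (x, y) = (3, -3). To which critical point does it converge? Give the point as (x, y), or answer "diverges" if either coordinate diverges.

(2, -4)

g is separable, so gradient descent decouples: x follows -∂g/∂x, y follows -∂g/∂y.
∂g/∂x = -12(x - 4)(x - 2)(x - 1); at x=3 this is 24, so x decreases.
∂g/∂y = -12(y - 1)(y + 4); at y=-3 this is 48, so y decreases.
x converges to its nearest critical value 2 (a local min of the x-part); y converges to -4. The iterate converges to (2, -4).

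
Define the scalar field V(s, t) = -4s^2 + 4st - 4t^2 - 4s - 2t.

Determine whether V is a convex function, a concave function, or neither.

concave

V is quadratic, so its Hessian is the constant matrix H = [[-8, 4], [4, -8]].
det(H) = 48, tr(H) = -16.
det(H) > 0 and tr(H) < 0, so H is negative definite everywhere: concave.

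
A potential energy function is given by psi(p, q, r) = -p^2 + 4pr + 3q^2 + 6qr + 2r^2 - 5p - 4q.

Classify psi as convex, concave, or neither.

psi is quadratic, so its Hessian is the constant matrix H = [[-2, 0, 4], [0, 6, 6], [4, 6, 4]].
Leading principal minors: -2, -12, -72.
Neither pattern holds ⇒ H is indefinite ⇒ neither convex nor concave.

neither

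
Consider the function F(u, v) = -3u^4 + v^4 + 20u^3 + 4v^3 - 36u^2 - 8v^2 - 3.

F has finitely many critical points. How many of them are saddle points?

F separates as a function of u plus a function of v, so ∇F=0 decouples.
∂F/∂u = -12u(u - 3)(u - 2) = 0 at u ∈ {0, 2, 3}; ∂F/∂v = 4v(v - 1)(v + 4) = 0 at v ∈ {-4, 0, 1}.
The Hessian is diagonal: diag(F_uu, F_vv). Second derivatives: F_uu(0)=-72, F_uu(2)=24, F_uu(3)=-36; F_vv(-4)=80, F_vv(0)=-16, F_vv(1)=20.
Saddle points occur where the two diagonal entries have opposite signs: (0, -4), (0, 1), (2, 0), (3, -4), (3, 1). Count: 5.

5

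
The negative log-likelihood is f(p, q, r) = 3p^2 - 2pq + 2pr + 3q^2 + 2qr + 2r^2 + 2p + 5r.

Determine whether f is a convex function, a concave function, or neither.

f is quadratic, so its Hessian is the constant matrix H = [[6, -2, 2], [-2, 6, 2], [2, 2, 4]].
Leading principal minors: 6, 32, 64.
All positive ⇒ H ≻ 0 ⇒ convex.

convex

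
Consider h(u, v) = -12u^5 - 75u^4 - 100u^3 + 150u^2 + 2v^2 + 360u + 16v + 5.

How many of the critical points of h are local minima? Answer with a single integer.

2

h separates as a function of u plus a function of v, so ∇h=0 decouples.
∂h/∂u = -60(u - 1)(u + 1)(u + 2)(u + 3) = 0 at u ∈ {-3, -2, -1, 1}; ∂h/∂v = 4(v + 4) = 0 at v ∈ {-4}.
The Hessian is diagonal: diag(h_uu, h_vv). Second derivatives: h_uu(-3)=480, h_uu(-2)=-180, h_uu(-1)=240, h_uu(1)=-1440; h_vv(-4)=4.
Local minima occur where both diagonal entries positive: (-3, -4), (-1, -4). Count: 2.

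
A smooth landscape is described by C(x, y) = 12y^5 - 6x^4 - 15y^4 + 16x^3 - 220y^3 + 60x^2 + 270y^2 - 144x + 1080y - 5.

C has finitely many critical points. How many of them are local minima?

C separates as a function of x plus a function of y, so ∇C=0 decouples.
∂C/∂x = -24(x - 3)(x - 1)(x + 2) = 0 at x ∈ {-2, 1, 3}; ∂C/∂y = 60(y - 3)(y - 2)(y + 1)(y + 3) = 0 at y ∈ {-3, -1, 2, 3}.
The Hessian is diagonal: diag(C_xx, C_yy). Second derivatives: C_xx(-2)=-360, C_xx(1)=144, C_xx(3)=-240; C_yy(-3)=-3600, C_yy(-1)=1440, C_yy(2)=-900, C_yy(3)=1440.
Local minima occur where both diagonal entries positive: (1, -1), (1, 3). Count: 2.

2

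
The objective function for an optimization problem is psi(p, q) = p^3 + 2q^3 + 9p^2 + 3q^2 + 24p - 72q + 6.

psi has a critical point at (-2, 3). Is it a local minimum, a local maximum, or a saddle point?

The mixed partial ∂²psi/∂p∂q is 0, so the Hessian at any point is diag(psi_pp, psi_qq) = diag(6(p + 3), 6(2q + 1)).
At (-2, 3): H = diag(6, 42).
Both eigenvalues are positive, so H is positive definite: a local minimum.

local minimum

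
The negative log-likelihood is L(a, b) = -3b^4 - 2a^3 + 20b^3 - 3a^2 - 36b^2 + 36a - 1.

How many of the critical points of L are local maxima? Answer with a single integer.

2

L separates as a function of a plus a function of b, so ∇L=0 decouples.
∂L/∂a = -6(a - 2)(a + 3) = 0 at a ∈ {-3, 2}; ∂L/∂b = -12b(b - 3)(b - 2) = 0 at b ∈ {0, 2, 3}.
The Hessian is diagonal: diag(L_aa, L_bb). Second derivatives: L_aa(-3)=30, L_aa(2)=-30; L_bb(0)=-72, L_bb(2)=24, L_bb(3)=-36.
Local maxima occur where both diagonal entries negative: (2, 0), (2, 3). Count: 2.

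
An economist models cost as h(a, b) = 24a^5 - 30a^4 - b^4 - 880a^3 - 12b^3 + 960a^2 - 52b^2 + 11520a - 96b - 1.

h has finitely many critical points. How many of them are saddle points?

h separates as a function of a plus a function of b, so ∇h=0 decouples.
∂h/∂a = 120(a - 4)(a - 3)(a + 2)(a + 4) = 0 at a ∈ {-4, -2, 3, 4}; ∂h/∂b = -4(b + 2)(b + 3)(b + 4) = 0 at b ∈ {-4, -3, -2}.
The Hessian is diagonal: diag(h_aa, h_bb). Second derivatives: h_aa(-4)=-13440, h_aa(-2)=7200, h_aa(3)=-4200, h_aa(4)=5760; h_bb(-4)=-8, h_bb(-3)=4, h_bb(-2)=-8.
Saddle points occur where the two diagonal entries have opposite signs: (-4, -3), (-2, -4), (-2, -2), (3, -3), (4, -4), (4, -2). Count: 6.

6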